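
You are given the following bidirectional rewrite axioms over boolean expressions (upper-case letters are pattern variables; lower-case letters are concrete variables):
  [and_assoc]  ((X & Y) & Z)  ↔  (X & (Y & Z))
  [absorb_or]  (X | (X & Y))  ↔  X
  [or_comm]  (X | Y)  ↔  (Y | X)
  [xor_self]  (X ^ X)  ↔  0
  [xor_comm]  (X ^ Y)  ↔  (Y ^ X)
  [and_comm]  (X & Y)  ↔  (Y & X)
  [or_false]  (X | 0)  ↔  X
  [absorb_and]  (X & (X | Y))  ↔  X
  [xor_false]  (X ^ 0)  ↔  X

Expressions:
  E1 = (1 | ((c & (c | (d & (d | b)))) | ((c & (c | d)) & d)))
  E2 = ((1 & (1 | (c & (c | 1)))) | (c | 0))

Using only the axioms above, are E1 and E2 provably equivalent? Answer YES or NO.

1. [absorb_and →] (d & (d | b))  →  d;  E1 = (1 | ((c & (c | d)) | ((c & (c | d)) & d)))
2. [absorb_or →] ((c & (c | d)) | ((c & (c | d)) & d))  →  (c & (c | d));  E1 = (1 | (c & (c | d)))
3. [absorb_and →] (c & (c | d))  →  c;  E1 = (1 | c)
4. [or_false ←] c  →  (c | 0);  E1 = (1 | (c | 0))
5. [absorb_and ←] 1  →  (1 & (1 | c));  E1 = ((1 & (1 | c)) | (c | 0))
6. [absorb_and ←] c  →  (c & (c | 1));  this is E2

YES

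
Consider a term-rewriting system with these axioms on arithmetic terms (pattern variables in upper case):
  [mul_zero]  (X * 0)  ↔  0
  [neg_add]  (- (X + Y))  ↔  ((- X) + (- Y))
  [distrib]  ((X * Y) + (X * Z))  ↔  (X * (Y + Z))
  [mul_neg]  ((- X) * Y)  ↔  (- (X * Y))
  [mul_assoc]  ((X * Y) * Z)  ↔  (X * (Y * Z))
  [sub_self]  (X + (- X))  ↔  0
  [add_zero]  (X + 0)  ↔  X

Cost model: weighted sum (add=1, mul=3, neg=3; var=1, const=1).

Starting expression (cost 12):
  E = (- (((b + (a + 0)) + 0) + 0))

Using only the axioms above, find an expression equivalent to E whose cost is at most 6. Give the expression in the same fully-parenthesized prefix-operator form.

1. [add_zero →] (a + 0)  →  a;  E = (- (((b + a) + 0) + 0))
2. [add_zero →] (((b + a) + 0) + 0)  →  ((b + a) + 0);  E = (- ((b + a) + 0))
3. [add_zero →] ((b + a) + 0)  →  (b + a);  cost 6 ≤ 6, done

(- (b + a))   [cost 6]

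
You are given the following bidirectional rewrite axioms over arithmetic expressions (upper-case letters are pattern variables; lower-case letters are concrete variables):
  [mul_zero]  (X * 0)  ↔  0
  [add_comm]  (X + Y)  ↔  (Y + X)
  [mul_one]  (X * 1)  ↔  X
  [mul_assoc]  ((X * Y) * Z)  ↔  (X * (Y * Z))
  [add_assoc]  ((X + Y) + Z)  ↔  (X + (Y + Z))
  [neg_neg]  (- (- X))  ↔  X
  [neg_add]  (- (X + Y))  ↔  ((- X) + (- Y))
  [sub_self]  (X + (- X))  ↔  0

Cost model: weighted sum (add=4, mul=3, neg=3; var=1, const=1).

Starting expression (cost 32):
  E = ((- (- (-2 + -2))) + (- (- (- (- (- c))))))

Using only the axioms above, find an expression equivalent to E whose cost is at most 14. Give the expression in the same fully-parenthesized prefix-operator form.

step 1: neg_neg (→) rewrites (- (- (- c))) into (- c), now ((- (- (-2 + -2))) + (- (- (- c))))
step 2: neg_neg (→) rewrites (- (- (- c))) into (- c), now ((- (- (-2 + -2))) + (- c))
step 3: neg_neg (→) rewrites (- (- (-2 + -2))) into (-2 + -2), reaching cost 14 (bound 14)

((-2 + -2) + (- c))   [cost 14]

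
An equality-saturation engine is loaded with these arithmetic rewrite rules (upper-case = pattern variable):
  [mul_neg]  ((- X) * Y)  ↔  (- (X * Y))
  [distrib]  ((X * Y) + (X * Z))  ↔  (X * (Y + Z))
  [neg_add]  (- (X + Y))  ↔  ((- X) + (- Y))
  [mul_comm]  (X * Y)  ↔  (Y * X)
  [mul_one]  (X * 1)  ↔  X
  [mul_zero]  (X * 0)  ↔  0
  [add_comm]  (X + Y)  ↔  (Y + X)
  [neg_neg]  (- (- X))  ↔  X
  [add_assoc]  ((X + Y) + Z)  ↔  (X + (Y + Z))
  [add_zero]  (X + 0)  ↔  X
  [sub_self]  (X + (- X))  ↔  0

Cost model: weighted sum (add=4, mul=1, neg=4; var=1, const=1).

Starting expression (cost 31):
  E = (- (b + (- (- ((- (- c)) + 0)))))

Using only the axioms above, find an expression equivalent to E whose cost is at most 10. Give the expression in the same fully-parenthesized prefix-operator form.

(- (b + c))   [cost 10]

1. [neg_neg →] (- (- c))  →  c;  E = (- (b + (- (- (c + 0)))))
2. [neg_neg →] (- (- (c + 0)))  →  (c + 0);  E = (- (b + (c + 0)))
3. [add_zero →] (c + 0)  →  c;  cost 10 ≤ 10, done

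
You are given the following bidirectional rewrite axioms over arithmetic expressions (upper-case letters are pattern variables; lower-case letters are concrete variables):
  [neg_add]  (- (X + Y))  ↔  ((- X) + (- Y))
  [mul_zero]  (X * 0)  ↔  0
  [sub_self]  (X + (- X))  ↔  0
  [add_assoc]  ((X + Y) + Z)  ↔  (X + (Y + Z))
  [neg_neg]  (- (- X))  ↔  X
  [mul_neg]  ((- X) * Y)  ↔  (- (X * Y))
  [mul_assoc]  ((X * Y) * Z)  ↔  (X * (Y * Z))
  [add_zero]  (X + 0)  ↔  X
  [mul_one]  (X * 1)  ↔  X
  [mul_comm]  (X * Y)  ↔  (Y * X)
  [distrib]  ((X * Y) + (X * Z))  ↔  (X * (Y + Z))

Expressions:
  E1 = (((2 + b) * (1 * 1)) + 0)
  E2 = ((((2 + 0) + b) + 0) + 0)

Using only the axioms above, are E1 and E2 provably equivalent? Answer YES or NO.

YES

1. [add_zero →] (((2 + b) * (1 * 1)) + 0)  →  ((2 + b) * (1 * 1))
2. [mul_one →] (1 * 1)  →  1;  E1 = ((2 + b) * 1)
3. [mul_one →] ((2 + b) * 1)  →  (2 + b)
4. [add_zero ←] (2 + b)  →  ((2 + b) + 0)
5. [add_zero ←] 2  →  (2 + 0);  E1 = (((2 + 0) + b) + 0)
6. [add_zero ←] (((2 + 0) + b) + 0)  →  ((((2 + 0) + b) + 0) + 0);  this is E2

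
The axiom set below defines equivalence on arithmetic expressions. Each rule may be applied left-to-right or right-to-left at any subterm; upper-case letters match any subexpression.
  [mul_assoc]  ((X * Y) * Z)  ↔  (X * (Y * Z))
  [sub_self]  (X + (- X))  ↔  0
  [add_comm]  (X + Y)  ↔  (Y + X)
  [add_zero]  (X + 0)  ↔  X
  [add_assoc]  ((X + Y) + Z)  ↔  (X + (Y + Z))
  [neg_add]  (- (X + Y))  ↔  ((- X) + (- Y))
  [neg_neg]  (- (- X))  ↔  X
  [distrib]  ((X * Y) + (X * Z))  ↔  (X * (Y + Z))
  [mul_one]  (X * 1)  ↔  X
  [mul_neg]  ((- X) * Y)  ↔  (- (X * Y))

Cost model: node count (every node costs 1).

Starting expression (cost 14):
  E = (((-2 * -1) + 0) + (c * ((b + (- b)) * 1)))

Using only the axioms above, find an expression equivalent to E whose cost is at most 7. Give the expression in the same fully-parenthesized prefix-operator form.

((-2 * -1) + (c * 0))   [cost 7]

1. [sub_self →] (b + (- b))  →  0;  E = (((-2 * -1) + 0) + (c * (0 * 1)))
2. [add_zero →] ((-2 * -1) + 0)  →  (-2 * -1);  E = ((-2 * -1) + (c * (0 * 1)))
3. [mul_one →] (0 * 1)  →  0;  cost 7 ≤ 7, done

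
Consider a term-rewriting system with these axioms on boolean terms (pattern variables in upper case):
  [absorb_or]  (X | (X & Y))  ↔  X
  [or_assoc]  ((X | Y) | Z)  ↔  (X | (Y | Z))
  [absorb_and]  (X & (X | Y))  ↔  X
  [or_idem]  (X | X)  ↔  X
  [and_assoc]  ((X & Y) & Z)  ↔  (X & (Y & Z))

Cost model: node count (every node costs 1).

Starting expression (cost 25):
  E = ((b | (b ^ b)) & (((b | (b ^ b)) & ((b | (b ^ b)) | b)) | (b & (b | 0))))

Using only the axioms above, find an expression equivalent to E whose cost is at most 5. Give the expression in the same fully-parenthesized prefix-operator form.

(b | (b ^ b))   [cost 5]

(1) (b & (b | 0))  =[absorb_and →]=  b    ⊢ ((b | (b ^ b)) & (((b | (b ^ b)) & ((b | (b ^ b)) | b)) | b))
(2) ((b | (b ^ b)) & ((b | (b ^ b)) | b))  =[absorb_and →]=  (b | (b ^ b))    ⊢ ((b | (b ^ b)) & ((b | (b ^ b)) | b))
(3) ((b | (b ^ b)) & ((b | (b ^ b)) | b))  =[absorb_and →]=  (b | (b ^ b))    ⊢ cost 5, within 5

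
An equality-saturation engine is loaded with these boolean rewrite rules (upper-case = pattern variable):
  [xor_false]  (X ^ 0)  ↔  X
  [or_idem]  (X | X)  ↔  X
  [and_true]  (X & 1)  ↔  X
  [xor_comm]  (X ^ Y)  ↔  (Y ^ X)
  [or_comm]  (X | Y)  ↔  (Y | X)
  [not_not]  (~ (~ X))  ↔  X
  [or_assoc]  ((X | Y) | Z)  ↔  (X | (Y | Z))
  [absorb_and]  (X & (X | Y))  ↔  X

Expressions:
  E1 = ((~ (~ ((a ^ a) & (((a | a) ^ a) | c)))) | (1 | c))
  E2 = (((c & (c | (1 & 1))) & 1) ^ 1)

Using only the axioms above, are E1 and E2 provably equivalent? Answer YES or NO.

NO

All listed rules preserve value, hence provable equivalence implies equal values everywhere; look for a separating assignment.
a=0, c=1 gives E1 ↦ 1, E2 ↦ 0; values differ ⇒ not provably equivalent.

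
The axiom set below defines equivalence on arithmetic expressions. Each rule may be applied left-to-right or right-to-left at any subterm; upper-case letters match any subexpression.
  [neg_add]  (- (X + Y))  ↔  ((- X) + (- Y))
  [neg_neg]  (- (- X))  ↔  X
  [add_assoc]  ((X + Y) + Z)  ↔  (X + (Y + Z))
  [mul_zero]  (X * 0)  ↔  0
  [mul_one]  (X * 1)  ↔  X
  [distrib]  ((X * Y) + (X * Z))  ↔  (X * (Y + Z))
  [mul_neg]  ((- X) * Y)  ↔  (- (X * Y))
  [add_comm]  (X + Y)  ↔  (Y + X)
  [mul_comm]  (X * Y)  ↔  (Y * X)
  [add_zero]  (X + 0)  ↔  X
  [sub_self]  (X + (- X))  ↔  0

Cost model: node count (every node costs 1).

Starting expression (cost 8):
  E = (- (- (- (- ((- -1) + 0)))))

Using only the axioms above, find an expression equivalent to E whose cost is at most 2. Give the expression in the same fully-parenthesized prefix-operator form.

(- -1)   [cost 2]

1. [neg_neg →] (- (- (- ((- -1) + 0))))  →  (- ((- -1) + 0));  E = (- (- ((- -1) + 0)))
2. [add_zero →] ((- -1) + 0)  →  (- -1);  E = (- (- (- -1)))
3. [neg_neg →] (- (- -1))  →  -1;  cost 2 ≤ 2, done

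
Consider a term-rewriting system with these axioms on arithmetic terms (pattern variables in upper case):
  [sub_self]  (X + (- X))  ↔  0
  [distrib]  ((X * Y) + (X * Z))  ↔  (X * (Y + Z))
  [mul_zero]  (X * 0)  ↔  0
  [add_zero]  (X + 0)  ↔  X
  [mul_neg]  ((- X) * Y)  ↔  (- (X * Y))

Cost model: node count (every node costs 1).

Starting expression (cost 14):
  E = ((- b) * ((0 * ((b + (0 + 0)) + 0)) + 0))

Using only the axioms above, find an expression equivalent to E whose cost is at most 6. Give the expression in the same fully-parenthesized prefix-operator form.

((- b) * (0 * b))   [cost 6]

(1) (0 + 0)  =[add_zero →]=  0    ⊢ ((- b) * ((0 * ((b + 0) + 0)) + 0))
(2) ((b + 0) + 0)  =[add_zero →]=  (b + 0)    ⊢ ((- b) * ((0 * (b + 0)) + 0))
(3) (b + 0)  =[add_zero →]=  b    ⊢ ((- b) * ((0 * b) + 0))
(4) ((0 * b) + 0)  =[add_zero →]=  (0 * b)    ⊢ cost 6, within 6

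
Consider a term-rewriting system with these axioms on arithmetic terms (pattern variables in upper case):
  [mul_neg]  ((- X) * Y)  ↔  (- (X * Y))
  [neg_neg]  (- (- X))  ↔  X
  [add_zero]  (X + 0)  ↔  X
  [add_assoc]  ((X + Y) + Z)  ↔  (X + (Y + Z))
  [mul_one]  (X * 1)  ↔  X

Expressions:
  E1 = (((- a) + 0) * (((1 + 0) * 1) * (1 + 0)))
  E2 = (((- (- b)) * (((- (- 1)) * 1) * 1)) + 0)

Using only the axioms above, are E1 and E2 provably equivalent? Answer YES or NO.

NO

All listed rules preserve value, hence provable equivalence implies equal values everywhere; look for a separating assignment.
a=0, b=1 gives E1 ↦ 0, E2 ↦ 1; values differ ⇒ not provably equivalent.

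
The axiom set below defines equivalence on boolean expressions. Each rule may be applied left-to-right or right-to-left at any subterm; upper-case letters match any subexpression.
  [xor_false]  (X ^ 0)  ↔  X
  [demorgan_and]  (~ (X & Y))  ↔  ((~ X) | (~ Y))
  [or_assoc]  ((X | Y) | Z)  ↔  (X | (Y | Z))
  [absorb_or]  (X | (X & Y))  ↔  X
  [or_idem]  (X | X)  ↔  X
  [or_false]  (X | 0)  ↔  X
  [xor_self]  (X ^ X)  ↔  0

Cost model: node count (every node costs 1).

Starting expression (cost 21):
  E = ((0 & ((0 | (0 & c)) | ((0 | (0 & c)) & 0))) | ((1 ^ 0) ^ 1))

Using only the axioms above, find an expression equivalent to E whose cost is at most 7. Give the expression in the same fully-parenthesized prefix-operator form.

((0 & 0) | (1 ^ 1))   [cost 7]

step 1: xor_false (→) rewrites (1 ^ 0) into 1, now ((0 & ((0 | (0 & c)) | ((0 | (0 & c)) & 0))) | (1 ^ 1))
step 2: absorb_or (→) rewrites ((0 | (0 & c)) | ((0 | (0 & c)) & 0)) into (0 | (0 & c)), now ((0 & (0 | (0 & c))) | (1 ^ 1))
step 3: absorb_or (→) rewrites (0 | (0 & c)) into 0, reaching cost 7 (bound 7)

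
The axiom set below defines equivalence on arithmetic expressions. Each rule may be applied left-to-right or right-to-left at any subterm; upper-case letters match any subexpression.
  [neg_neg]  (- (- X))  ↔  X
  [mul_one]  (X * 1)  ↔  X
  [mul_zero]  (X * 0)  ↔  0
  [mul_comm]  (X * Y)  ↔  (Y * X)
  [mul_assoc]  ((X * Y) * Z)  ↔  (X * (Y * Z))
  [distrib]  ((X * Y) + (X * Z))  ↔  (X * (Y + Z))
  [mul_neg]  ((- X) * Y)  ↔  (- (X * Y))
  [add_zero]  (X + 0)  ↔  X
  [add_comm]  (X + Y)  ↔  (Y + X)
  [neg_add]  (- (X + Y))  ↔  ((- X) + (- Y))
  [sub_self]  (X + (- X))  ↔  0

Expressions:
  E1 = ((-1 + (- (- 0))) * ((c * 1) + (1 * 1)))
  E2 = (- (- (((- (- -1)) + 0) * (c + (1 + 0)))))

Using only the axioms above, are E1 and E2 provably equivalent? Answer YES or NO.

step 1: neg_neg (→) rewrites (- (- 0)) into 0, now ((-1 + 0) * ((c * 1) + (1 * 1)))
step 2: mul_one (→) rewrites (c * 1) into c, now ((-1 + 0) * (c + (1 * 1)))
step 3: mul_one (→) rewrites (1 * 1) into 1, now ((-1 + 0) * (c + 1))
step 4: add_zero (←) rewrites 1 into (1 + 0), now ((-1 + 0) * (c + (1 + 0)))
step 5: neg_neg (←) rewrites -1 into (- (- -1)), now (((- (- -1)) + 0) * (c + (1 + 0)))
step 6: neg_neg (←) rewrites (((- (- -1)) + 0) * (c + (1 + 0))) into (- (- (((- (- -1)) + 0) * (c + (1 + 0))))), which is E2

YES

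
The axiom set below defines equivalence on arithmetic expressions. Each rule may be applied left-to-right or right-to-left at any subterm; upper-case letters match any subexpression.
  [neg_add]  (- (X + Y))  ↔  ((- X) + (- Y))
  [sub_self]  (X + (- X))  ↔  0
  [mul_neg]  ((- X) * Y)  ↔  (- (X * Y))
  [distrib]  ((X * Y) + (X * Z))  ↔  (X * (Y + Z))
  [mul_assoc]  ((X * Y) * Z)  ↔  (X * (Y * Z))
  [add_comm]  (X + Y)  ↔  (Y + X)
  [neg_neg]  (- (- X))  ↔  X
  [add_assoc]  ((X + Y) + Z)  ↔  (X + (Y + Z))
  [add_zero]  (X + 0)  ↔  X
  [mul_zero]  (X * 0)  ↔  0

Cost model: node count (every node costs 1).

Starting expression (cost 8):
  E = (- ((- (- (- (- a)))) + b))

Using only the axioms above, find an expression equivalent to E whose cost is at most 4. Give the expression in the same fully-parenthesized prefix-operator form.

(- (b + a))   [cost 4]

(1) (- (- (- a)))  =[neg_neg →]=  (- a)    ⊢ (- ((- (- a)) + b))
(2) ((- (- a)) + b)  =[add_comm →]=  (b + (- (- a)))    ⊢ (- (b + (- (- a))))
(3) (- (- a))  =[neg_neg →]=  a    ⊢ cost 4, within 4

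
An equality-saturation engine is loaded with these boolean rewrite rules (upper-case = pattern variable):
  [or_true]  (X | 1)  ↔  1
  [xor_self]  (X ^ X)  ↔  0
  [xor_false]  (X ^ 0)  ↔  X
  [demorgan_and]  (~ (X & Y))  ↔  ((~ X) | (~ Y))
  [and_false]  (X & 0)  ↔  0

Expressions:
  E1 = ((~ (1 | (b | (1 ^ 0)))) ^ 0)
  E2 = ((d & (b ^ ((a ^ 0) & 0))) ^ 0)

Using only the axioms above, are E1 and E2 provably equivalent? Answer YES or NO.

The axioms are sound identities: if E1 ↔* E2 then E1 and E2 evaluate identically under any assignment.
Under a=0, b=1, d=1: E1 evaluates to 0, E2 to 1. Distinct ⇒ no rewrite sequence connects them.

NO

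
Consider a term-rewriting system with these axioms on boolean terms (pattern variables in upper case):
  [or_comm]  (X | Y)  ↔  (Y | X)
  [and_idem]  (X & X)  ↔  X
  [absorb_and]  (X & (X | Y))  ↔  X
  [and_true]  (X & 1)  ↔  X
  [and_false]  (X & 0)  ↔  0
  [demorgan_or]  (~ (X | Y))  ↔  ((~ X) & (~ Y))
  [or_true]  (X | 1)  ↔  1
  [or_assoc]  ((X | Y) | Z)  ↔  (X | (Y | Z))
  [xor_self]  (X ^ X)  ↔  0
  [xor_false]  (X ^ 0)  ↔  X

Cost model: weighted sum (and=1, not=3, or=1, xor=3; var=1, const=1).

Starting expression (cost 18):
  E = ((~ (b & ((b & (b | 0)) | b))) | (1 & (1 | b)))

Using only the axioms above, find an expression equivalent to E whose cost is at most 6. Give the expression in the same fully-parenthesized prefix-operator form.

1. [absorb_and →] (b & (b | 0))  →  b;  E = ((~ (b & (b | b))) | (1 & (1 | b)))
2. [absorb_and →] (b & (b | b))  →  b;  E = ((~ b) | (1 & (1 | b)))
3. [absorb_and →] (1 & (1 | b))  →  1;  cost 6 ≤ 6, done

((~ b) | 1)   [cost 6]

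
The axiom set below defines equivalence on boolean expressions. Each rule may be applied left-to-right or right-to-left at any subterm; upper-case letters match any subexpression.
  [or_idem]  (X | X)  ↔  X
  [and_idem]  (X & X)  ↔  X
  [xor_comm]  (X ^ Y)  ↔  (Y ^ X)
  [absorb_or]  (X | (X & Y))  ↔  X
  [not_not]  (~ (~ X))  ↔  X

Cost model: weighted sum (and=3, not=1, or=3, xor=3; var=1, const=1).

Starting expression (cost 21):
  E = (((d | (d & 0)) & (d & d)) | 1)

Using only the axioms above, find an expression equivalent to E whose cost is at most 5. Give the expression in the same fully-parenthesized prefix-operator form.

1. [absorb_or →] (d | (d & 0))  →  d;  E = ((d & (d & d)) | 1)
2. [and_idem →] (d & d)  →  d;  E = ((d & d) | 1)
3. [and_idem →] (d & d)  →  d;  cost 5 ≤ 5, done

(d | 1)   [cost 5]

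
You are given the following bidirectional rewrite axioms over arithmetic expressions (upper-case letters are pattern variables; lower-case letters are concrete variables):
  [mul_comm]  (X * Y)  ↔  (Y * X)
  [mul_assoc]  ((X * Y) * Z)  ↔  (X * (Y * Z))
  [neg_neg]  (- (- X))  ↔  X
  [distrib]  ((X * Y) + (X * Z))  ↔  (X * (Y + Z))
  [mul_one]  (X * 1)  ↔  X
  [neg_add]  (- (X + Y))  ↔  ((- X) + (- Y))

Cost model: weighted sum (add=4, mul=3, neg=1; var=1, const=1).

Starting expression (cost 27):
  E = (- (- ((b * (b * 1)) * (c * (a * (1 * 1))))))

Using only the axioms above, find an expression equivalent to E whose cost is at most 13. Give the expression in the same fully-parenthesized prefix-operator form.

((a * c) * (b * b))   [cost 13]

1. [mul_one →] (1 * 1)  →  1;  E = (- (- ((b * (b * 1)) * (c * (a * 1)))))
2. [neg_neg →] (- (- ((b * (b * 1)) * (c * (a * 1)))))  →  ((b * (b * 1)) * (c * (a * 1)))
3. [mul_comm →] (c * (a * 1))  →  ((a * 1) * c);  E = ((b * (b * 1)) * ((a * 1) * c))
4. [mul_one →] (a * 1)  →  a;  E = ((b * (b * 1)) * (a * c))
5. [mul_comm →] ((b * (b * 1)) * (a * c))  →  ((a * c) * (b * (b * 1)))
6. [mul_one →] (b * 1)  →  b;  cost 13 ≤ 13, done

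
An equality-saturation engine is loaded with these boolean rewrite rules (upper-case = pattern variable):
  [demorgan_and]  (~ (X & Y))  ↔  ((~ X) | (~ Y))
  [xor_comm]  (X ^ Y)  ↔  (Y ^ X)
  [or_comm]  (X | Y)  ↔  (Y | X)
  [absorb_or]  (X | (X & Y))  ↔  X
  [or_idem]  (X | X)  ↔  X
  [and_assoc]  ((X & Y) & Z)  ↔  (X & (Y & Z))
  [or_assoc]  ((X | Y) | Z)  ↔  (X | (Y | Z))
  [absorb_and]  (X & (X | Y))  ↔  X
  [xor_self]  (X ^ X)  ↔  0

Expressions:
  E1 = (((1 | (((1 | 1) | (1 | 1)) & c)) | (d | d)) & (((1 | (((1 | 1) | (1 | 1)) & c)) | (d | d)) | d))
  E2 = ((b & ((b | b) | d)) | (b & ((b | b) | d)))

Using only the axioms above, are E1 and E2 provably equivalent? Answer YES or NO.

NO

All listed rules preserve value, hence provable equivalence implies equal values everywhere; look for a separating assignment.
b=0, c=0, d=0 gives E1 ↦ 1, E2 ↦ 0; values differ ⇒ not provably equivalent.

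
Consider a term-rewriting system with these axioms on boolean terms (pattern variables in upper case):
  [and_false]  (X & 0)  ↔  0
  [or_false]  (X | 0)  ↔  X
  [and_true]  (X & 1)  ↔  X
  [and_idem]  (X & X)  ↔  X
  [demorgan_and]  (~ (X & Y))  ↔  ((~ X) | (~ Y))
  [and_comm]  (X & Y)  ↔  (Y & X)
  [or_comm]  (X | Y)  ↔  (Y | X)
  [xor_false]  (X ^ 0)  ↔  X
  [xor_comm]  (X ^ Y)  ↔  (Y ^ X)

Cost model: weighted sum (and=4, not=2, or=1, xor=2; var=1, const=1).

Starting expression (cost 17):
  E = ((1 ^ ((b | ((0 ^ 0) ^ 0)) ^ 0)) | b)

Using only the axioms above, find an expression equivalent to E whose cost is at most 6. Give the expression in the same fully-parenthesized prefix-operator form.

1. [xor_false →] ((b | ((0 ^ 0) ^ 0)) ^ 0)  →  (b | ((0 ^ 0) ^ 0));  E = ((1 ^ (b | ((0 ^ 0) ^ 0))) | b)
2. [xor_false →] (0 ^ 0)  →  0;  E = ((1 ^ (b | (0 ^ 0))) | b)
3. [xor_false →] (0 ^ 0)  →  0;  E = ((1 ^ (b | 0)) | b)
4. [or_false →] (b | 0)  →  b;  cost 6 ≤ 6, done

((1 ^ b) | b)   [cost 6]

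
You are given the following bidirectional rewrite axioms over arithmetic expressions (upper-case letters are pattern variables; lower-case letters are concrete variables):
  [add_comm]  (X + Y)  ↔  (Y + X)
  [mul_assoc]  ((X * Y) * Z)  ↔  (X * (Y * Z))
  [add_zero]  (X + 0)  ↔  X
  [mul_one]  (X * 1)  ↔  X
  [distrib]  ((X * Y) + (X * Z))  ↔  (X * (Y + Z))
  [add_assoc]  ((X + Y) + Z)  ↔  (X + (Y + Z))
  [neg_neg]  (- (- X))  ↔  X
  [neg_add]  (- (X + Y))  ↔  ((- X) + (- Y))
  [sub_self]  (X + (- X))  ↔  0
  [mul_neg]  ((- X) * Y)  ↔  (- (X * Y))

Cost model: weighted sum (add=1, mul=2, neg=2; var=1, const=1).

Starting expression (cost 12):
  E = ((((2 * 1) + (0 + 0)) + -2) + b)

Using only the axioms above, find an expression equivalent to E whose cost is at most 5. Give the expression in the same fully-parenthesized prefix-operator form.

((2 + -2) + b)   [cost 5]

1. [add_zero →] (0 + 0)  →  0;  E = ((((2 * 1) + 0) + -2) + b)
2. [add_zero →] ((2 * 1) + 0)  →  (2 * 1);  E = (((2 * 1) + -2) + b)
3. [mul_one →] (2 * 1)  →  2;  cost 5 ≤ 5, done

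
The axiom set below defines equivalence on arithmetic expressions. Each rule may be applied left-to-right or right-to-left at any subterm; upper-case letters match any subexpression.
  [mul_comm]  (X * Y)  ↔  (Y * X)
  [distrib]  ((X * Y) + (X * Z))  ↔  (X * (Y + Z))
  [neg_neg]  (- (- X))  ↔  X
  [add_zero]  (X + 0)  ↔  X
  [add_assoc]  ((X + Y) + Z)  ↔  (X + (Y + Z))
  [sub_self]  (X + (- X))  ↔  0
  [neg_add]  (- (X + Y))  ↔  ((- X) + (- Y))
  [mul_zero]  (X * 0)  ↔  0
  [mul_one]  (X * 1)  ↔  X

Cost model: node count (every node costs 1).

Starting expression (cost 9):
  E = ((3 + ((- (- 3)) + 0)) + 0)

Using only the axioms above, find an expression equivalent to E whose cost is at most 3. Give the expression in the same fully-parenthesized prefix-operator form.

step 1: neg_neg (→) rewrites (- (- 3)) into 3, now ((3 + (3 + 0)) + 0)
step 2: add_zero (→) rewrites (3 + 0) into 3, now ((3 + 3) + 0)
step 3: add_zero (→) rewrites ((3 + 3) + 0) into (3 + 3), reaching cost 3 (bound 3)

(3 + 3)   [cost 3]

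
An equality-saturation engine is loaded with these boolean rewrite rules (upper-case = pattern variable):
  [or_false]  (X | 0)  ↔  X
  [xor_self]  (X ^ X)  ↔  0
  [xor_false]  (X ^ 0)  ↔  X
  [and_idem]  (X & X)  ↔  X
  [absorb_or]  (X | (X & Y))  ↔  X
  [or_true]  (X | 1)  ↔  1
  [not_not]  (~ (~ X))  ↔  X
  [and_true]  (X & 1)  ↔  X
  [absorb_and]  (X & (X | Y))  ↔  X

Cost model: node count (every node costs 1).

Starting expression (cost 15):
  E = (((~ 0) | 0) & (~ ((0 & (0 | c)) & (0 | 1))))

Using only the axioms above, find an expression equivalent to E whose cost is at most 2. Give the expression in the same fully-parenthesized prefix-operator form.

(~ 0)   [cost 2]

step 1: absorb_and (→) rewrites (0 & (0 | c)) into 0, now (((~ 0) | 0) & (~ (0 & (0 | 1))))
step 2: absorb_and (→) rewrites (0 & (0 | 1)) into 0, now (((~ 0) | 0) & (~ 0))
step 3: or_false (→) rewrites ((~ 0) | 0) into (~ 0), now ((~ 0) & (~ 0))
step 4: and_idem (→) rewrites ((~ 0) & (~ 0)) into (~ 0), reaching cost 2 (bound 2)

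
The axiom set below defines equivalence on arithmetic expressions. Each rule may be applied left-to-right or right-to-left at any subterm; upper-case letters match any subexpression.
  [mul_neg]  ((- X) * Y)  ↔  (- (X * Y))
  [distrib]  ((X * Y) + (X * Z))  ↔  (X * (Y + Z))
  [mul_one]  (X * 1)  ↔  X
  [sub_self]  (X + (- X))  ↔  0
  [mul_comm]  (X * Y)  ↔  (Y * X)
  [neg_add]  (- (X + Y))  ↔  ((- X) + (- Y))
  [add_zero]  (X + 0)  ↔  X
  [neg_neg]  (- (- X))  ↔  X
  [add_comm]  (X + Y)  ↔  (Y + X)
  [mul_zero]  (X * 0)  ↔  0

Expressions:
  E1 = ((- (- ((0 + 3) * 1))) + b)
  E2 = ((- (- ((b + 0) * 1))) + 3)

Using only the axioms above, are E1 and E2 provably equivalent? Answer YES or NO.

(1) (- (- ((0 + 3) * 1)))  =[neg_neg →]=  ((0 + 3) * 1)    ⊢ (((0 + 3) * 1) + b)
(2) (0 + 3)  =[add_comm →]=  (3 + 0)    ⊢ (((3 + 0) * 1) + b)
(3) ((3 + 0) * 1)  =[mul_one →]=  (3 + 0)    ⊢ ((3 + 0) + b)
(4) (3 + 0)  =[add_zero →]=  3    ⊢ (3 + b)
(5) (3 + b)  =[add_comm →]=  (b + 3)
(6) b  =[neg_neg ←]=  (- (- b))    ⊢ ((- (- b)) + 3)
(7) b  =[add_zero ←]=  (b + 0)    ⊢ ((- (- (b + 0))) + 3)
(8) (b + 0)  =[mul_one ←]=  ((b + 0) * 1)    ⊢ E2

YES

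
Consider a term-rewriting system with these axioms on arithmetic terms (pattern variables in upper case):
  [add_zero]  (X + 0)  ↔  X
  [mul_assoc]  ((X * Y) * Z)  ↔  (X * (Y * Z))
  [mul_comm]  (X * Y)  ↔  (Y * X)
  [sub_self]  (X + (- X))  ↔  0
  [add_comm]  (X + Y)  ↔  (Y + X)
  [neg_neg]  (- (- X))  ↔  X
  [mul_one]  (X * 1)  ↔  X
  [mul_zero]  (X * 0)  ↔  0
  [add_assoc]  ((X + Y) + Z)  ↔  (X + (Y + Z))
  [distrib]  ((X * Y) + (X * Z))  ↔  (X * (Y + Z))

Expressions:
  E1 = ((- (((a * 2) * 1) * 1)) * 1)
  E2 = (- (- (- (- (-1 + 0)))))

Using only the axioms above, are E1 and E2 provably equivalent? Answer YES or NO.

The axioms are sound identities: if E1 ↔* E2 then E1 and E2 evaluate identically under any assignment.
Under a=0: E1 evaluates to 0, E2 to -1. Distinct ⇒ no rewrite sequence connects them.

NO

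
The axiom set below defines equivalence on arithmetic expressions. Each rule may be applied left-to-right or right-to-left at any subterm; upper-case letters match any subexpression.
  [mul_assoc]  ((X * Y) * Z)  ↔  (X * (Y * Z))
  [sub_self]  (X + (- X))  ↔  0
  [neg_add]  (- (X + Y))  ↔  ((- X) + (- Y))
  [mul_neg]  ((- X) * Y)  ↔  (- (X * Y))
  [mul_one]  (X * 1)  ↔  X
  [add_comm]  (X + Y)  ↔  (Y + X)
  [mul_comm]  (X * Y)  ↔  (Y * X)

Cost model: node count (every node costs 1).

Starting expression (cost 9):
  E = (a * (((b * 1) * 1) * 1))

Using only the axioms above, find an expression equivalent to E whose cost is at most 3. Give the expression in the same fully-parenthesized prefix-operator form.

(a * b)   [cost 3]

1. [mul_one →] (b * 1)  →  b;  E = (a * ((b * 1) * 1))
2. [mul_one →] (b * 1)  →  b;  E = (a * (b * 1))
3. [mul_one →] (b * 1)  →  b;  cost 3 ≤ 3, done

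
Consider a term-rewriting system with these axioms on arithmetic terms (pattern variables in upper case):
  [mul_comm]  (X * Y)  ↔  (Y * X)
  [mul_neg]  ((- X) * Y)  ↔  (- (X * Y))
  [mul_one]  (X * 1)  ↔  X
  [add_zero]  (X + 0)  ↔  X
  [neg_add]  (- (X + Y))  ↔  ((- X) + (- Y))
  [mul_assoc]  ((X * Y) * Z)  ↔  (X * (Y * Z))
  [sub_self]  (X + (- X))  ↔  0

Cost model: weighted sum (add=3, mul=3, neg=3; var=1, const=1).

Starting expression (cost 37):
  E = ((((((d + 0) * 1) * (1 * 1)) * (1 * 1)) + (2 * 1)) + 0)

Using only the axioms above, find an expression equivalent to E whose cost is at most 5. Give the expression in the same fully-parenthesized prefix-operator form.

(1) ((((d + 0) * 1) * (1 * 1)) * (1 * 1))  =[mul_assoc →]=  (((d + 0) * 1) * ((1 * 1) * (1 * 1)))    ⊢ (((((d + 0) * 1) * ((1 * 1) * (1 * 1))) + (2 * 1)) + 0)
(2) (1 * 1)  =[mul_one →]=  1    ⊢ (((((d + 0) * 1) * ((1 * 1) * 1)) + (2 * 1)) + 0)
(3) (1 * 1)  =[mul_one →]=  1    ⊢ (((((d + 0) * 1) * (1 * 1)) + (2 * 1)) + 0)
(4) (2 * 1)  =[mul_one →]=  2    ⊢ (((((d + 0) * 1) * (1 * 1)) + 2) + 0)
(5) (1 * 1)  =[mul_one →]=  1    ⊢ (((((d + 0) * 1) * 1) + 2) + 0)
(6) ((d + 0) * 1)  =[mul_one →]=  (d + 0)    ⊢ ((((d + 0) * 1) + 2) + 0)
(7) ((d + 0) * 1)  =[mul_one →]=  (d + 0)    ⊢ (((d + 0) + 2) + 0)
(8) (((d + 0) + 2) + 0)  =[add_zero →]=  ((d + 0) + 2)
(9) (d + 0)  =[add_zero →]=  d    ⊢ cost 5, within 5

(d + 2)   [cost 5]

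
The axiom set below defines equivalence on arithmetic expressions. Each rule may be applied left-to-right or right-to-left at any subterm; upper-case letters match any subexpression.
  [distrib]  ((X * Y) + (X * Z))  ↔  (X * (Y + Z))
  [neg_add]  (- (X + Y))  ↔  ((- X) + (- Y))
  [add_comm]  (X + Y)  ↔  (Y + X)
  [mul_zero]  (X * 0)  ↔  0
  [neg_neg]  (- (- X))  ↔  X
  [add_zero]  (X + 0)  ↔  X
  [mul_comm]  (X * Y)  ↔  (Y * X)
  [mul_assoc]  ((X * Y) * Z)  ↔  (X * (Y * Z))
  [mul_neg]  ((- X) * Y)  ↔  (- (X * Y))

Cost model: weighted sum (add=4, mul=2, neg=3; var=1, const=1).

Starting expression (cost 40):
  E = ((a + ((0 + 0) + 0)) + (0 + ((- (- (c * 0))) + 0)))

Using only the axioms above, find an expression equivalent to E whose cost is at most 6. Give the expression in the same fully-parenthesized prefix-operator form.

(a + 0)   [cost 6]

1. [mul_zero →] (c * 0)  →  0;  E = ((a + ((0 + 0) + 0)) + (0 + ((- (- 0)) + 0)))
2. [add_zero →] ((0 + 0) + 0)  →  (0 + 0);  E = ((a + (0 + 0)) + (0 + ((- (- 0)) + 0)))
3. [add_zero →] (0 + 0)  →  0;  E = ((a + 0) + (0 + ((- (- 0)) + 0)))
4. [add_zero →] ((- (- 0)) + 0)  →  (- (- 0));  E = ((a + 0) + (0 + (- (- 0))))
5. [add_zero →] (a + 0)  →  a;  E = (a + (0 + (- (- 0))))
6. [neg_neg →] (- (- 0))  →  0;  E = (a + (0 + 0))
7. [add_zero →] (0 + 0)  →  0;  cost 6 ≤ 6, done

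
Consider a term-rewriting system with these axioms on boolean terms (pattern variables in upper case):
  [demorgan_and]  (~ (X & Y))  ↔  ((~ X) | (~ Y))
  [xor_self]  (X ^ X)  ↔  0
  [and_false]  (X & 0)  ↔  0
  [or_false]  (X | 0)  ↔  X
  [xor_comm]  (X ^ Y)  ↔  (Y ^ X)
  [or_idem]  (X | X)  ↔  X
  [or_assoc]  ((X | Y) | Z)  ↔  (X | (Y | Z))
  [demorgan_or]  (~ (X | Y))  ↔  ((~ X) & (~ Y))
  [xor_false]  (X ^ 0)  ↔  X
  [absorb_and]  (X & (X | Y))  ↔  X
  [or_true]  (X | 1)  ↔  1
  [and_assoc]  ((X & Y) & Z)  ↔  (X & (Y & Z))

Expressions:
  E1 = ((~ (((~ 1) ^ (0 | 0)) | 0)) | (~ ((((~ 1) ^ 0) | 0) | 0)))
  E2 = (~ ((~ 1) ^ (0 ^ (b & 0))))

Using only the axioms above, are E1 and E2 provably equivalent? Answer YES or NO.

step 1: or_false (→) rewrites (((~ 1) ^ 0) | 0) into ((~ 1) ^ 0), now ((~ (((~ 1) ^ (0 | 0)) | 0)) | (~ (((~ 1) ^ 0) | 0)))
step 2: or_false (→) rewrites (0 | 0) into 0, now ((~ (((~ 1) ^ 0) | 0)) | (~ (((~ 1) ^ 0) | 0)))
step 3: xor_false (→) rewrites ((~ 1) ^ 0) into (~ 1), now ((~ (((~ 1) ^ 0) | 0)) | (~ ((~ 1) | 0)))
step 4: xor_false (→) rewrites ((~ 1) ^ 0) into (~ 1), now ((~ ((~ 1) | 0)) | (~ ((~ 1) | 0)))
step 5: or_idem (→) rewrites ((~ ((~ 1) | 0)) | (~ ((~ 1) | 0))) into (~ ((~ 1) | 0))
step 6: or_false (→) rewrites ((~ 1) | 0) into (~ 1), now (~ (~ 1))
step 7: xor_false (←) rewrites (~ 1) into ((~ 1) ^ 0), now (~ ((~ 1) ^ 0))
step 8: xor_false (←) rewrites 0 into (0 ^ 0), now (~ ((~ 1) ^ (0 ^ 0)))
step 9: and_false (←) rewrites 0 into (b & 0), which is E2

YES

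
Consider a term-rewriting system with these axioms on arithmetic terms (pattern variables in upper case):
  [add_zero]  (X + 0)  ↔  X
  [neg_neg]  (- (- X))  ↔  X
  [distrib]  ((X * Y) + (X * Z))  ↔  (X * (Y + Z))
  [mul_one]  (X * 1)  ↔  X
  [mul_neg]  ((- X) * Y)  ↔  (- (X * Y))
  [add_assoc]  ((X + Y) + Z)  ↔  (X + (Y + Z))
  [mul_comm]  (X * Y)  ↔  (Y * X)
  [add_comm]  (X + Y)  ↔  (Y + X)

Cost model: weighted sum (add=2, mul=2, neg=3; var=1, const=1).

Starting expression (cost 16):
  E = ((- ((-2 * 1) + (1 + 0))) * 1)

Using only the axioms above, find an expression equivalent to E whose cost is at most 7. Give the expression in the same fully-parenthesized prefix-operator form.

step 1: mul_one (→) rewrites (-2 * 1) into -2, now ((- (-2 + (1 + 0))) * 1)
step 2: add_zero (→) rewrites (1 + 0) into 1, now ((- (-2 + 1)) * 1)
step 3: mul_one (→) rewrites ((- (-2 + 1)) * 1) into (- (-2 + 1)), reaching cost 7 (bound 7)

(- (-2 + 1))   [cost 7]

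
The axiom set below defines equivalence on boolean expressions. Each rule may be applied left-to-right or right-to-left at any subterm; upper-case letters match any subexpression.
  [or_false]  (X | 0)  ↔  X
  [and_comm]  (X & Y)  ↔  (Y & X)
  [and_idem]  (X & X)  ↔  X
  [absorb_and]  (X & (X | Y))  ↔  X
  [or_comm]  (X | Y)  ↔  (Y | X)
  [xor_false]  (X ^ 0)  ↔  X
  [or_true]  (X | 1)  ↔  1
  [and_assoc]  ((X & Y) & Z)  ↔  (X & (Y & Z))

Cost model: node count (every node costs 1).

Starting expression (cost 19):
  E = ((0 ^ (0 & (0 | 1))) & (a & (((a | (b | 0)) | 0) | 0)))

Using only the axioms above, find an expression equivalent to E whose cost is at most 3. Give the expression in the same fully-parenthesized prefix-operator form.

(1) ((a | (b | 0)) | 0)  =[or_false →]=  (a | (b | 0))    ⊢ ((0 ^ (0 & (0 | 1))) & (a & ((a | (b | 0)) | 0)))
(2) ((a | (b | 0)) | 0)  =[or_false →]=  (a | (b | 0))    ⊢ ((0 ^ (0 & (0 | 1))) & (a & (a | (b | 0))))
(3) (b | 0)  =[or_false →]=  b    ⊢ ((0 ^ (0 & (0 | 1))) & (a & (a | b)))
(4) (0 & (0 | 1))  =[absorb_and →]=  0    ⊢ ((0 ^ 0) & (a & (a | b)))
(5) (a & (a | b))  =[absorb_and →]=  a    ⊢ ((0 ^ 0) & a)
(6) (0 ^ 0)  =[xor_false →]=  0    ⊢ cost 3, within 3

(0 & a)   [cost 3]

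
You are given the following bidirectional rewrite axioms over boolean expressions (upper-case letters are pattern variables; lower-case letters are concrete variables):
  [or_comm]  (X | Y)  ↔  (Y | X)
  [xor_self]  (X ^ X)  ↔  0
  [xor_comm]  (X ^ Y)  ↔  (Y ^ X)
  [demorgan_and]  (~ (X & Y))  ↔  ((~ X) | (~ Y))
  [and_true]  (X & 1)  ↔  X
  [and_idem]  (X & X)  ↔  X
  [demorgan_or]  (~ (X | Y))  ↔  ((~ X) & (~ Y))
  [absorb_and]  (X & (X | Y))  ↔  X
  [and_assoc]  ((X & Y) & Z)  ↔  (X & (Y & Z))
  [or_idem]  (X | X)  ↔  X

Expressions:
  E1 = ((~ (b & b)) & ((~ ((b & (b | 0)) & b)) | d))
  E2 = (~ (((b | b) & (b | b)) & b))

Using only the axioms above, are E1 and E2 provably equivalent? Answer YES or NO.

YES

(1) (b & (b | 0))  =[absorb_and →]=  b    ⊢ ((~ (b & b)) & ((~ (b & b)) | d))
(2) ((~ (b & b)) & ((~ (b & b)) | d))  =[absorb_and →]=  (~ (b & b))
(3) b  =[or_idem ←]=  (b | b)    ⊢ (~ ((b | b) & b))
(4) (b | b)  =[and_idem ←]=  ((b | b) & (b | b))    ⊢ E2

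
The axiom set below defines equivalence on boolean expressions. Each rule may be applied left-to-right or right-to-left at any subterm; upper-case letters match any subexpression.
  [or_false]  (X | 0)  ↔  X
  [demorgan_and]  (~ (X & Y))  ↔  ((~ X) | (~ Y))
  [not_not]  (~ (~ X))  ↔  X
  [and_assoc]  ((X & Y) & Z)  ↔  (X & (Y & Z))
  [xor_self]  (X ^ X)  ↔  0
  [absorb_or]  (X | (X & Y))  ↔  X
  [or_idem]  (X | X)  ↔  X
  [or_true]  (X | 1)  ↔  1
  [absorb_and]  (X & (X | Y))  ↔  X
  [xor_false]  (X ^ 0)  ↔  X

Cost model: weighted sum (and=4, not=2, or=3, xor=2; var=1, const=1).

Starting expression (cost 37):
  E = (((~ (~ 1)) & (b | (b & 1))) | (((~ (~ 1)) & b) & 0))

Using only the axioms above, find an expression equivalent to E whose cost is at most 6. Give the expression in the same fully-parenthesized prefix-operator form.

(1 & b)   [cost 6]

(1) (b | (b & 1))  =[absorb_or →]=  b    ⊢ (((~ (~ 1)) & b) | (((~ (~ 1)) & b) & 0))
(2) (((~ (~ 1)) & b) | (((~ (~ 1)) & b) & 0))  =[absorb_or →]=  ((~ (~ 1)) & b)
(3) (~ (~ 1))  =[not_not →]=  1    ⊢ cost 6, within 6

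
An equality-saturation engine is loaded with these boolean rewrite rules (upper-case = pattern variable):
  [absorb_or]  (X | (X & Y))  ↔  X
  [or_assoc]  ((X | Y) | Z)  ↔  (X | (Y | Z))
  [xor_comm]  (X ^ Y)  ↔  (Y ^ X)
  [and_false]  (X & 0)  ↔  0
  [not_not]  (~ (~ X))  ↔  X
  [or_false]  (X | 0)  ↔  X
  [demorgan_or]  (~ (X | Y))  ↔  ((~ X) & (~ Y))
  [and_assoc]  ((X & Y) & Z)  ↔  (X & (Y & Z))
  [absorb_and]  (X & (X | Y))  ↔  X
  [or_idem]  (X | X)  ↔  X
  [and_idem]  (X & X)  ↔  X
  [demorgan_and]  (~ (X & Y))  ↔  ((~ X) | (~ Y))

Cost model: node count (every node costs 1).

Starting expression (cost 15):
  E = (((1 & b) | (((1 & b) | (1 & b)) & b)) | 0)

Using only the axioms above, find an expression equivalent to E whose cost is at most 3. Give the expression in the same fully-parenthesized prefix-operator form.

(1 & b)   [cost 3]

1. [or_idem →] ((1 & b) | (1 & b))  →  (1 & b);  E = (((1 & b) | ((1 & b) & b)) | 0)
2. [absorb_or →] ((1 & b) | ((1 & b) & b))  →  (1 & b);  E = ((1 & b) | 0)
3. [or_false →] ((1 & b) | 0)  →  (1 & b);  cost 3 ≤ 3, done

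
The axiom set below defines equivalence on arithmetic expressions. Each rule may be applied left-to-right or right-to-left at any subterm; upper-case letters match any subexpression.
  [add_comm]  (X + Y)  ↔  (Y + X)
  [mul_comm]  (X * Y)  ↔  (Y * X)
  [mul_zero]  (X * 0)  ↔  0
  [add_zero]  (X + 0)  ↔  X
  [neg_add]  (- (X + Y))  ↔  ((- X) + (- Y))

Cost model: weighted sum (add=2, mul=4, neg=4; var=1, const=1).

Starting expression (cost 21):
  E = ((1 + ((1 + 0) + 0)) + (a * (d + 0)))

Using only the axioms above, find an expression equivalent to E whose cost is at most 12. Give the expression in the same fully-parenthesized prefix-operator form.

((1 + 1) + (a * d))   [cost 12]

(1) (d + 0)  =[add_zero →]=  d    ⊢ ((1 + ((1 + 0) + 0)) + (a * d))
(2) (1 + 0)  =[add_zero →]=  1    ⊢ ((1 + (1 + 0)) + (a * d))
(3) (1 + 0)  =[add_zero →]=  1    ⊢ cost 12, within 12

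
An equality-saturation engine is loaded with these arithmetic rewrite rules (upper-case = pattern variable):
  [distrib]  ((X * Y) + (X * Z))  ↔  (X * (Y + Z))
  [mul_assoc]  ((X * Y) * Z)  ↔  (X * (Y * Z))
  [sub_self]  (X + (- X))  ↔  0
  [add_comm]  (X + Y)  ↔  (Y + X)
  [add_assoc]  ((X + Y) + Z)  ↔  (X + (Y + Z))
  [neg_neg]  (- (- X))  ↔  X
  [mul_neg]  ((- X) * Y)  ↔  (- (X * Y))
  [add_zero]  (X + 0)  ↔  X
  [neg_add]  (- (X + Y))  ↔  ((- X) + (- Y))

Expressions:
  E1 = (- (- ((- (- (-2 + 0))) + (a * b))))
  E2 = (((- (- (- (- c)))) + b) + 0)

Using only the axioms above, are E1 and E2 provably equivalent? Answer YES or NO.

Every axiom is a valid identity, so a rewrite proof would force E1 and E2 to agree under every assignment.
At a=0, b=0, c=0: E1 = -2 but E2 = 0; they differ, so no derivation exists.

NO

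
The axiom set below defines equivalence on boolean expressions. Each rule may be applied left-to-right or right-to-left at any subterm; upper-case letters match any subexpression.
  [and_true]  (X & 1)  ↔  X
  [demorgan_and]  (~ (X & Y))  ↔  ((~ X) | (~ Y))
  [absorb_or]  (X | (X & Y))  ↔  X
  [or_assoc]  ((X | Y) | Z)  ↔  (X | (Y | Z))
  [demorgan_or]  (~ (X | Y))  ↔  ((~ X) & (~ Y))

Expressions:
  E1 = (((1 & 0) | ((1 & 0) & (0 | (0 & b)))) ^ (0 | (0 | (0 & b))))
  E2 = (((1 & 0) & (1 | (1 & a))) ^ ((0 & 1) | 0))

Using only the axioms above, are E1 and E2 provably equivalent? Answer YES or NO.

step 1: absorb_or (→) rewrites (0 | (0 & b)) into 0, now (((1 & 0) | ((1 & 0) & (0 | (0 & b)))) ^ (0 | 0))
step 2: absorb_or (→) rewrites (0 | (0 & b)) into 0, now (((1 & 0) | ((1 & 0) & 0)) ^ (0 | 0))
step 3: absorb_or (→) rewrites ((1 & 0) | ((1 & 0) & 0)) into (1 & 0), now ((1 & 0) ^ (0 | 0))
step 4: and_true (←) rewrites (1 & 0) into ((1 & 0) & 1), now (((1 & 0) & 1) ^ (0 | 0))
step 5: and_true (←) rewrites 0 into (0 & 1), now (((1 & 0) & 1) ^ ((0 & 1) | 0))
step 6: absorb_or (←) rewrites 1 into (1 | (1 & a)), which is E2

YES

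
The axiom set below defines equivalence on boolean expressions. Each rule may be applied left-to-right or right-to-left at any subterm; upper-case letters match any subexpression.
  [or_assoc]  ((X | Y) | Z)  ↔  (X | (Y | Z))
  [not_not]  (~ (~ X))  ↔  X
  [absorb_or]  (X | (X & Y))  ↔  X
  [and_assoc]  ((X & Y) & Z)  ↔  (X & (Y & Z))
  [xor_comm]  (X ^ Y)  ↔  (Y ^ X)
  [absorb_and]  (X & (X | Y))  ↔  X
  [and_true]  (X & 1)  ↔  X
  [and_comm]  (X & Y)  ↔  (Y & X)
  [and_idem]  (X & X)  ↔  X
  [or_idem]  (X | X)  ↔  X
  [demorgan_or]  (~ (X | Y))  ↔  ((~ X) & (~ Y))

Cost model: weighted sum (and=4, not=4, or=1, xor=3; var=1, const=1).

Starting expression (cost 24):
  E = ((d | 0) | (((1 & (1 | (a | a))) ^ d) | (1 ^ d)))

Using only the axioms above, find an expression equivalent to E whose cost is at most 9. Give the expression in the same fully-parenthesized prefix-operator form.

((d | 0) | (1 ^ d))   [cost 9]

step 1: or_idem (→) rewrites (a | a) into a, now ((d | 0) | (((1 & (1 | a)) ^ d) | (1 ^ d)))
step 2: absorb_and (→) rewrites (1 & (1 | a)) into 1, now ((d | 0) | ((1 ^ d) | (1 ^ d)))
step 3: or_idem (→) rewrites ((1 ^ d) | (1 ^ d)) into (1 ^ d), reaching cost 9 (bound 9)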